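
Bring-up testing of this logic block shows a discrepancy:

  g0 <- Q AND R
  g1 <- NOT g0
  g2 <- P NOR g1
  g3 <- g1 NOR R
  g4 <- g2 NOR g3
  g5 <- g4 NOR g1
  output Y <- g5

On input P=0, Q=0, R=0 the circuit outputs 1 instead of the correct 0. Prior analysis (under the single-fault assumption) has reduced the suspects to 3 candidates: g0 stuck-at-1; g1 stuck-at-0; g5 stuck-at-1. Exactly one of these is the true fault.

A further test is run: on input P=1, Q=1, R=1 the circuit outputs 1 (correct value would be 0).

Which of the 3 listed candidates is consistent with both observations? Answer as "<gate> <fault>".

g5 stuck-at-1

Evaluate each candidate on input P=1, Q=1, R=1:
  g0 stuck-at-1: g0=1 [stuck-at-1], g1=0, g2=0, g3=0, g4=1, g5=0 → 0 — eliminated
  g1 stuck-at-0: g0=1, g1=0 [stuck-at-0], g2=0, g3=0, g4=1, g5=0 → 0 — eliminated
  g5 stuck-at-1: g0=1, g1=0, g2=0, g3=0, g4=1, g5=1 [stuck-at-1] → 1 — matches
Only g5 stuck-at-1 reproduces the observed 1.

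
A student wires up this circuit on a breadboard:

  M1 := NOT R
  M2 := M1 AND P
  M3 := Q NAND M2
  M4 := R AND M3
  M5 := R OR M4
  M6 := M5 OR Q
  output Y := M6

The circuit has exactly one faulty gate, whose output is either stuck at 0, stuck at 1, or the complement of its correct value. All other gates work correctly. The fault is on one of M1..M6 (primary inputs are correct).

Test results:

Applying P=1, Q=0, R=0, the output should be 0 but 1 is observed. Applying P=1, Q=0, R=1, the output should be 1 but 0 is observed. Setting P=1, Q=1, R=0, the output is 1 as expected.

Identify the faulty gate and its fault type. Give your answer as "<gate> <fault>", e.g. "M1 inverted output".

Fault-free values for test 1 (P=1, Q=0, R=0): M1=1, M2=1, M3=1, M4=0, M5=0, M6=0, giving Y=0. Observed 1.
Test 1: faults giving observed 1 are {M4 stuck-at-1, M4 inverted output, M5 stuck-at-1, M5 inverted output, M6 stuck-at-1, M6 inverted output}.
Test 2 (P=1, Q=0, R=1): fault-free M1=0, M2=0, M3=1, M4=1, M5=1, M6=1 → 1; observed 0. Eliminates M4 stuck-at-1, M4 inverted output, M5 stuck-at-1, M6 stuck-at-1.
Test 3 (P=1, Q=1, R=0): fault-free M1=1, M2=1, M3=0, M4=0, M5=0, M6=1 → 1; observed 1. Eliminates M6 inverted output.
Only M5 inverted output is consistent with every test.

M5 inverted output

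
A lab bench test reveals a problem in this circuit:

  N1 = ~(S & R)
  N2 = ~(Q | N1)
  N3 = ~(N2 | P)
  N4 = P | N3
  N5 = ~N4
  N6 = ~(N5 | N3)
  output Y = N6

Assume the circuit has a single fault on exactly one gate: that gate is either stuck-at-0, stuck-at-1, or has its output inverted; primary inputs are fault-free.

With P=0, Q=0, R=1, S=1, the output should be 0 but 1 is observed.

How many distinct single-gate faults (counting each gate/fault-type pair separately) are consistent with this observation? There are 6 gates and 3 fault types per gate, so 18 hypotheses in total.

Fault-free: N1=0, N2=1, N3=0, N4=0, N5=1, N6=0 → 0. Observed 1.
  N1: none of the 3 fault types match ✗
  N2: none of the 3 fault types match ✗
  N3: none of the 3 fault types match ✗
  N4: stuck-at-1, inverted output ✓; others ✗
  N5: stuck-at-0, inverted output ✓; others ✗
  N6: stuck-at-1, inverted output ✓; others ✗
Consistent faults: {N4 stuck-at-1, N4 inverted output, N5 stuck-at-0, N5 inverted output, N6 stuck-at-1, N6 inverted output} — 6 in all.

6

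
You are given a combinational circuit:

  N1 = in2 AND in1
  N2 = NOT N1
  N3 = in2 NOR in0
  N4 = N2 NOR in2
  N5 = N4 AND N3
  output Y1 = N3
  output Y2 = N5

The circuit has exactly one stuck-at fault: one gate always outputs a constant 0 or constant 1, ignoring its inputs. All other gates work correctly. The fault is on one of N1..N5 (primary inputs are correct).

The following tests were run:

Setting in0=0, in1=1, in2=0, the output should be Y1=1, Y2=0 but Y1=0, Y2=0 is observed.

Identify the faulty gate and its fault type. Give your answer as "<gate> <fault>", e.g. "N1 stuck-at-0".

Fault-free values for test 1 (in0=0, in1=1, in2=0): N1=0, N2=1, N3=1, N4=0, N5=0, giving Y1=1, Y2=0. Observed Y1=0, Y2=0.
Test 1: faults giving observed Y1=0, Y2=0 are {N3 stuck-at-0}.
Only N3 stuck-at-0 is consistent with every test.

N3 stuck-at-0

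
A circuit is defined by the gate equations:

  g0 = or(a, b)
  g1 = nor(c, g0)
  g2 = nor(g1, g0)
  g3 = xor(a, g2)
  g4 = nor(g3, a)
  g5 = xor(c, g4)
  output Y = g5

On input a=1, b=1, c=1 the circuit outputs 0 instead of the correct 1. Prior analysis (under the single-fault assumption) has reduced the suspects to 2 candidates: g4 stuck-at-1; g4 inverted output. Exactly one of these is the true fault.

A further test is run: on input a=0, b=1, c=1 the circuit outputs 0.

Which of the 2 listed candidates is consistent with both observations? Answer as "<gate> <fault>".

g4 stuck-at-1

Evaluate each candidate on input a=0, b=1, c=1:
  g4 stuck-at-1: g0=1, g1=0, g2=0, g3=0, g4=1 [stuck-at-1], g5=0 → 0 — matches
  g4 inverted output: g0=1, g1=0, g2=0, g3=0, g4=0 [inverted output], g5=1 → 1 — eliminated
Only g4 stuck-at-1 reproduces the observed 0.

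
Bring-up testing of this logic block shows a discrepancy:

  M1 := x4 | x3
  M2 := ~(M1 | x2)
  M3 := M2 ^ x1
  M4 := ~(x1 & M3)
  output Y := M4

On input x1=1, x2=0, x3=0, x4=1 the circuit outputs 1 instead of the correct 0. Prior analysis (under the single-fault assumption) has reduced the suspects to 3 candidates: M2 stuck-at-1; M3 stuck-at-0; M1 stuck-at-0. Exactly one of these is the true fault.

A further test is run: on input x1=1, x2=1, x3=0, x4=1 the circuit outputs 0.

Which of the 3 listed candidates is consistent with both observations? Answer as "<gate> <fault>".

Evaluate each candidate on input x1=1, x2=1, x3=0, x4=1:
  M2 stuck-at-1: M1=1, M2=1 [stuck-at-1], M3=0, M4=1 → 1 — eliminated
  M3 stuck-at-0: M1=1, M2=0, M3=0 [stuck-at-0], M4=1 → 1 — eliminated
  M1 stuck-at-0: M1=0 [stuck-at-0], M2=0, M3=1, M4=0 → 0 — matches
Only M1 stuck-at-0 reproduces the observed 0.

M1 stuck-at-0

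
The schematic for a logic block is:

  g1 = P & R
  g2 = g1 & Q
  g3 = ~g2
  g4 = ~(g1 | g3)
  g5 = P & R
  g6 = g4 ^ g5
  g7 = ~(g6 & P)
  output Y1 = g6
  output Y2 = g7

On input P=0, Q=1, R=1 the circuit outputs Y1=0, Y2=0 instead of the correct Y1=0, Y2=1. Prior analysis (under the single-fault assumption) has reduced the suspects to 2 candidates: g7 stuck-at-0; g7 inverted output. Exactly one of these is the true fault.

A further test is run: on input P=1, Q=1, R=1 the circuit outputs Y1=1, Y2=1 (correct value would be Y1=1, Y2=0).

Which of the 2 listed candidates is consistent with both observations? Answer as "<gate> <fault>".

g7 inverted output

Evaluate each candidate on input P=1, Q=1, R=1:
  g7 stuck-at-0: g1=1, g2=1, g3=0, g4=0, g5=1, g6=1, g7=0 [stuck-at-0] → Y1=1, Y2=0 — eliminated
  g7 inverted output: g1=1, g2=1, g3=0, g4=0, g5=1, g6=1, g7=1 [inverted output] → Y1=1, Y2=1 — matches
Only g7 inverted output reproduces the observed Y1=1, Y2=1.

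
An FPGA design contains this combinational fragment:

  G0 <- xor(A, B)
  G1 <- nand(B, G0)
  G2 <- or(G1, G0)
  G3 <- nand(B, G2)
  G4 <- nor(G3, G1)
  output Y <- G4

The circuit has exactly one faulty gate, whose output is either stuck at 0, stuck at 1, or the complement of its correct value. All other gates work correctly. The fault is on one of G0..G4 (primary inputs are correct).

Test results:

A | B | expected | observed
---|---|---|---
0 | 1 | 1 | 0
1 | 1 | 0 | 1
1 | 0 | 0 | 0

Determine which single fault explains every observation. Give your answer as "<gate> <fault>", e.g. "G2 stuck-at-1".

Fault-free values for test 1 (A=0, B=1): G0=1, G1=0, G2=1, G3=0, G4=1, giving Y=1. Observed 0.
Test 1: faults giving observed 0 are {G0 stuck-at-0, G0 inverted output, G1 stuck-at-1, G1 inverted output, G2 stuck-at-0, G2 inverted output, G3 stuck-at-1, G3 inverted output, G4 stuck-at-0, G4 inverted output}.
Test 2 (A=1, B=1): fault-free G0=0, G1=1, G2=1, G3=0, G4=0 → 0; observed 1. Eliminates G0 stuck-at-0, G1 stuck-at-1, G1 inverted output, G2 stuck-at-0, G2 inverted output, G3 stuck-at-1, G3 inverted output, G4 stuck-at-0.
Test 3 (A=1, B=0): fault-free G0=1, G1=1, G2=1, G3=1, G4=0 → 0; observed 0. Eliminates G4 inverted output.
Only G0 inverted output is consistent with every test.

G0 inverted output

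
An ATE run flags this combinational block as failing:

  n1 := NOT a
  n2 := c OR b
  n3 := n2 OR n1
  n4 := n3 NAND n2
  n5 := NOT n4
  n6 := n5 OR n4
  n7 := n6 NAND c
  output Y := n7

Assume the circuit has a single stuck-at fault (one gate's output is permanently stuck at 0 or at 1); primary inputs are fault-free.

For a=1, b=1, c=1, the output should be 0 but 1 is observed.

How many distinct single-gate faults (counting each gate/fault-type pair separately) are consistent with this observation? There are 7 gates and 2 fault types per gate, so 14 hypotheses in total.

Fault-free: n1=0, n2=1, n3=1, n4=0, n5=1, n6=1, n7=0 → 0. Observed 1.
  n1 stuck-at-0: output 0 ✗
  n1 stuck-at-1: output 0 ✗
  n2 stuck-at-0: output 0 ✗
  n2 stuck-at-1: output 0 ✗
  n3 stuck-at-0: output 0 ✗
  n3 stuck-at-1: output 0 ✗
  n4 stuck-at-0: output 0 ✗
  n4 stuck-at-1: output 0 ✗
  n5 stuck-at-0: output 1 ✓
  n5 stuck-at-1: output 0 ✗
  n6 stuck-at-0: output 1 ✓
  n6 stuck-at-1: output 0 ✗
  n7 stuck-at-0: output 0 ✗
  n7 stuck-at-1: output 1 ✓
Consistent faults: {n5 stuck-at-0, n6 stuck-at-0, n7 stuck-at-1} — 3 in all.

3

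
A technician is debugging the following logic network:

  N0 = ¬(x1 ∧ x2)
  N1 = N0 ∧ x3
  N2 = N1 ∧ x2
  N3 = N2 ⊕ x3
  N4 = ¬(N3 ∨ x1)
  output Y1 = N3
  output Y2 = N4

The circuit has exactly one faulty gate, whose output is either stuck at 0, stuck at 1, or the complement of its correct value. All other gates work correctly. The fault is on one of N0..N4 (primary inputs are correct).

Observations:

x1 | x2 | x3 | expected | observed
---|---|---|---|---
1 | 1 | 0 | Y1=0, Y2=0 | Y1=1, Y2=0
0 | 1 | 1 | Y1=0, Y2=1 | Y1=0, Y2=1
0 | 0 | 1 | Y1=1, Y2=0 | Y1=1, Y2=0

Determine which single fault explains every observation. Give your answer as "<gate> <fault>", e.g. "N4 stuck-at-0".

N1 stuck-at-1

Fault-free values for test 1 (x1=1, x2=1, x3=0): N0=0, N1=0, N2=0, N3=0, N4=0, giving Y1=0, Y2=0. Observed Y1=1, Y2=0.
Test 1: faults giving observed Y1=1, Y2=0 are {N1 stuck-at-1, N1 inverted output, N2 stuck-at-1, N2 inverted output, N3 stuck-at-1, N3 inverted output}.
Test 2 (x1=0, x2=1, x3=1): fault-free N0=1, N1=1, N2=1, N3=0, N4=1 → Y1=0, Y2=1; observed Y1=0, Y2=1. Eliminates N1 inverted output, N2 inverted output, N3 stuck-at-1, N3 inverted output.
Test 3 (x1=0, x2=0, x3=1): fault-free N0=1, N1=1, N2=0, N3=1, N4=0 → Y1=1, Y2=0; observed Y1=1, Y2=0. Eliminates N2 stuck-at-1.
Only N1 stuck-at-1 is consistent with every test.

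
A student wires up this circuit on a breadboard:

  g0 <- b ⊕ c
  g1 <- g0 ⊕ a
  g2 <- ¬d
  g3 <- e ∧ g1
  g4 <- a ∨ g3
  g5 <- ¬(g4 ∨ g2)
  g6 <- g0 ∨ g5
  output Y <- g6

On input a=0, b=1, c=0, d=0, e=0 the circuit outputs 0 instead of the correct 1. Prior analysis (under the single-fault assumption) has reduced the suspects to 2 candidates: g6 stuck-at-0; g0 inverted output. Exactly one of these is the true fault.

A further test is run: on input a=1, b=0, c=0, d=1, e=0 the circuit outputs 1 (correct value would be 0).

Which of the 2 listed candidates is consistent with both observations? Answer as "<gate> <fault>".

Evaluate each candidate on input a=1, b=0, c=0, d=1, e=0:
  g6 stuck-at-0: g0=0, g1=1, g2=0, g3=0, g4=1, g5=0, g6=0 [stuck-at-0] → 0 — eliminated
  g0 inverted output: g0=1 [inverted output], g1=0, g2=0, g3=0, g4=1, g5=0, g6=1 → 1 — matches
Only g0 inverted output reproduces the observed 1.

g0 inverted output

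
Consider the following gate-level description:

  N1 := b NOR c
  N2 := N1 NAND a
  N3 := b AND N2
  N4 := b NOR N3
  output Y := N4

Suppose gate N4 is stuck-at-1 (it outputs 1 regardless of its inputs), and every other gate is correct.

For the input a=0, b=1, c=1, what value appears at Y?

1

Propagate with N4 forced: N1=0, N2=1, N3=1, N4=1 [stuck-at-1].
So Y = 1. (Without the fault it would be 0.)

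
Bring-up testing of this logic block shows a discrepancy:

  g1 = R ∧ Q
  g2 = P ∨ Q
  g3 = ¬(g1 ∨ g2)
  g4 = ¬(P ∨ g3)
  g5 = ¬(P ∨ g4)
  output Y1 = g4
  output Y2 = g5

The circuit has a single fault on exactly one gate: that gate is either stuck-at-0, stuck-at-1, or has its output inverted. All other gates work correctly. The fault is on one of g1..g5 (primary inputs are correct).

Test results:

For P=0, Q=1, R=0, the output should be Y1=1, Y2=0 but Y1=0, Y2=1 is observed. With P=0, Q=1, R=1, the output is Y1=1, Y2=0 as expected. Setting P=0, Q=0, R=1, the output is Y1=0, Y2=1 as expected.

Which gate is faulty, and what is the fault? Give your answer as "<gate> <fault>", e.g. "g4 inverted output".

Fault-free values for test 1 (P=0, Q=1, R=0): g1=0, g2=1, g3=0, g4=1, g5=0, giving Y1=1, Y2=0. Observed Y1=0, Y2=1.
Test 1: faults giving observed Y1=0, Y2=1 are {g2 stuck-at-0, g2 inverted output, g3 stuck-at-1, g3 inverted output, g4 stuck-at-0, g4 inverted output}.
Test 2 (P=0, Q=1, R=1): fault-free g1=1, g2=1, g3=0, g4=1, g5=0 → Y1=1, Y2=0; observed Y1=1, Y2=0. Eliminates g3 stuck-at-1, g3 inverted output, g4 stuck-at-0, g4 inverted output.
Test 3 (P=0, Q=0, R=1): fault-free g1=0, g2=0, g3=1, g4=0, g5=1 → Y1=0, Y2=1; observed Y1=0, Y2=1. Eliminates g2 inverted output.
Only g2 stuck-at-0 is consistent with every test.

g2 stuck-at-0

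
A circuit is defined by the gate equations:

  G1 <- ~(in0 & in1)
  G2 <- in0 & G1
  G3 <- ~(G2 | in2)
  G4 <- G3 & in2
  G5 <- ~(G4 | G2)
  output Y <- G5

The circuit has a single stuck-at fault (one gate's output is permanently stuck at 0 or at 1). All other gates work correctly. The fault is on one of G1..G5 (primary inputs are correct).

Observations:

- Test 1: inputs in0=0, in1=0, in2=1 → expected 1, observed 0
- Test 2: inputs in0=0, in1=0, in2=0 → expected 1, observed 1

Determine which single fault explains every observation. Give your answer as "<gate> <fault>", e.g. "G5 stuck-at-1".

Fault-free values for test 1 (in0=0, in1=0, in2=1): G1=1, G2=0, G3=0, G4=0, G5=1, giving Y=1. Observed 0.
Test 1: faults giving observed 0 are {G2 stuck-at-1, G3 stuck-at-1, G4 stuck-at-1, G5 stuck-at-0}.
Test 2 (in0=0, in1=0, in2=0): fault-free G1=1, G2=0, G3=1, G4=0, G5=1 → 1; observed 1. Eliminates G2 stuck-at-1, G4 stuck-at-1, G5 stuck-at-0.
Only G3 stuck-at-1 is consistent with every test.

G3 stuck-at-1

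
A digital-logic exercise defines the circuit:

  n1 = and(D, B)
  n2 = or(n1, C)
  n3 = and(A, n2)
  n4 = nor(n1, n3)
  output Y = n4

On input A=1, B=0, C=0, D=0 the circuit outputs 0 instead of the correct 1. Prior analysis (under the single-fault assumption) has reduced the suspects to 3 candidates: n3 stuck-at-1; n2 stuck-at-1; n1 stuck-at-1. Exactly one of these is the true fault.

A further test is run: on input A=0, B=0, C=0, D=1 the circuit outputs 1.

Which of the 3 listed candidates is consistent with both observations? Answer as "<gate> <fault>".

n2 stuck-at-1

Evaluate each candidate on input A=0, B=0, C=0, D=1:
  n3 stuck-at-1: n1=0, n2=0, n3=1 [stuck-at-1], n4=0 → 0 — eliminated
  n2 stuck-at-1: n1=0, n2=1 [stuck-at-1], n3=0, n4=1 → 1 — matches
  n1 stuck-at-1: n1=1 [stuck-at-1], n2=1, n3=0, n4=0 → 0 — eliminated
Only n2 stuck-at-1 reproduces the observed 1.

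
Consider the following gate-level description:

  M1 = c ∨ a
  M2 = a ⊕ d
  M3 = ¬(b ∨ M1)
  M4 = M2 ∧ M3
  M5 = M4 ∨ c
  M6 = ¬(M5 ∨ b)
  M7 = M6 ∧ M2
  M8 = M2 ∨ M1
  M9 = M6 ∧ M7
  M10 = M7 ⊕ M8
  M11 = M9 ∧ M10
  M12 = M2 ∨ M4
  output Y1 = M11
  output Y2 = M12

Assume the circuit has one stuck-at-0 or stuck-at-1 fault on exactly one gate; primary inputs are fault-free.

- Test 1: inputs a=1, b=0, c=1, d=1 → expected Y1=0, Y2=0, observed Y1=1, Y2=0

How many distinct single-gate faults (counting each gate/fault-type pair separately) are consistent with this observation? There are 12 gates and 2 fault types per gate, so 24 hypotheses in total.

Fault-free: M1=1, M2=0, M3=0, M4=0, M5=1, M6=0, M7=0, M8=1, M9=0, M10=1, M11=0, M12=0 → Y1=0, Y2=0. Observed Y1=1, Y2=0.
  M1: none of the 2 fault types match ✗
  M2: none of the 2 fault types match ✗
  M3: none of the 2 fault types match ✗
  M4: none of the 2 fault types match ✗
  M5: none of the 2 fault types match ✗
  M6: none of the 2 fault types match ✗
  M7: none of the 2 fault types match ✗
  M8: none of the 2 fault types match ✗
  M9: stuck-at-1 ✓; others ✗
  M10: none of the 2 fault types match ✗
  M11: stuck-at-1 ✓; others ✗
  M12: none of the 2 fault types match ✗
Consistent faults: {M9 stuck-at-1, M11 stuck-at-1} — 2 in all.

2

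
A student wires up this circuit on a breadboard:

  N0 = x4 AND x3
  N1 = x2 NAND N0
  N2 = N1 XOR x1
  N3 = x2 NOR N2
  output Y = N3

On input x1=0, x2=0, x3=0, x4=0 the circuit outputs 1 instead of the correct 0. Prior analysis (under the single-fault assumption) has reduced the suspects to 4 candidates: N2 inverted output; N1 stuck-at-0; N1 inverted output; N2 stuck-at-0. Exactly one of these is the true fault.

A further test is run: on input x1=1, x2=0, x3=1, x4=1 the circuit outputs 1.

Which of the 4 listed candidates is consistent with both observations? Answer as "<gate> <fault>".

Evaluate each candidate on input x1=1, x2=0, x3=1, x4=1:
  N2 inverted output: N0=1, N1=1, N2=1 [inverted output], N3=0 → 0 — eliminated
  N1 stuck-at-0: N0=1, N1=0 [stuck-at-0], N2=1, N3=0 → 0 — eliminated
  N1 inverted output: N0=1, N1=0 [inverted output], N2=1, N3=0 → 0 — eliminated
  N2 stuck-at-0: N0=1, N1=1, N2=0 [stuck-at-0], N3=1 → 1 — matches
Only N2 stuck-at-0 reproduces the observed 1.

N2 stuck-at-0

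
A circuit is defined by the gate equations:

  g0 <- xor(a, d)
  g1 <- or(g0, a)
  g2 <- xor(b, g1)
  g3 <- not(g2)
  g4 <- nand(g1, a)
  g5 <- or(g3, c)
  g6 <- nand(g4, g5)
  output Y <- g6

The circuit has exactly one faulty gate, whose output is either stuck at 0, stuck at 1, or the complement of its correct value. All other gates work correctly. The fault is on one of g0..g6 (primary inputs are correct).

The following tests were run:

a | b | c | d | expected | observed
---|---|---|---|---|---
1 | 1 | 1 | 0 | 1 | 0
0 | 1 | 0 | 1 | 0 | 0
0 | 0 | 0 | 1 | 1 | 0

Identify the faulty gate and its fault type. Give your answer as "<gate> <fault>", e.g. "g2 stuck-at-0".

g6 stuck-at-0

Fault-free values for test 1 (a=1, b=1, c=1, d=0): g0=1, g1=1, g2=0, g3=1, g4=0, g5=1, g6=1, giving Y=1. Observed 0.
Test 1: faults giving observed 0 are {g1 stuck-at-0, g1 inverted output, g4 stuck-at-1, g4 inverted output, g6 stuck-at-0, g6 inverted output}.
Test 2 (a=0, b=1, c=0, d=1): fault-free g0=1, g1=1, g2=0, g3=1, g4=1, g5=1, g6=0 → 0; observed 0. Eliminates g1 stuck-at-0, g1 inverted output, g4 inverted output, g6 inverted output.
Test 3 (a=0, b=0, c=0, d=1): fault-free g0=1, g1=1, g2=1, g3=0, g4=1, g5=0, g6=1 → 1; observed 0. Eliminates g4 stuck-at-1.
Only g6 stuck-at-0 is consistent with every test.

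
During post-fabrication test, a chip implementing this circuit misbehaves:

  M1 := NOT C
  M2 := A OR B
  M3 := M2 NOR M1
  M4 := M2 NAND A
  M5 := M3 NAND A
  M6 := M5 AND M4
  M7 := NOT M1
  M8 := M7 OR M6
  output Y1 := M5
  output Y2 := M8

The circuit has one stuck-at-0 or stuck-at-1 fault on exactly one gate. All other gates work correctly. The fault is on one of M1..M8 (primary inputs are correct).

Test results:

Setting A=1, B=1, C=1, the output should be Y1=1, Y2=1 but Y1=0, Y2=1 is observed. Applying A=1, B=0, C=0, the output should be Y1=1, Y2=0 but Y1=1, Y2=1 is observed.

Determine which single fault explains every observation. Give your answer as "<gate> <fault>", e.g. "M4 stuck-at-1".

Fault-free values for test 1 (A=1, B=1, C=1): M1=0, M2=1, M3=0, M4=0, M5=1, M6=0, M7=1, M8=1, giving Y1=1, Y2=1. Observed Y1=0, Y2=1.
Test 1: faults giving observed Y1=0, Y2=1 are {M2 stuck-at-0, M3 stuck-at-1, M5 stuck-at-0}.
Test 2 (A=1, B=0, C=0): fault-free M1=1, M2=1, M3=0, M4=0, M5=1, M6=0, M7=0, M8=0 → Y1=1, Y2=0; observed Y1=1, Y2=1. Eliminates M3 stuck-at-1, M5 stuck-at-0.
Only M2 stuck-at-0 is consistent with every test.

M2 stuck-at-0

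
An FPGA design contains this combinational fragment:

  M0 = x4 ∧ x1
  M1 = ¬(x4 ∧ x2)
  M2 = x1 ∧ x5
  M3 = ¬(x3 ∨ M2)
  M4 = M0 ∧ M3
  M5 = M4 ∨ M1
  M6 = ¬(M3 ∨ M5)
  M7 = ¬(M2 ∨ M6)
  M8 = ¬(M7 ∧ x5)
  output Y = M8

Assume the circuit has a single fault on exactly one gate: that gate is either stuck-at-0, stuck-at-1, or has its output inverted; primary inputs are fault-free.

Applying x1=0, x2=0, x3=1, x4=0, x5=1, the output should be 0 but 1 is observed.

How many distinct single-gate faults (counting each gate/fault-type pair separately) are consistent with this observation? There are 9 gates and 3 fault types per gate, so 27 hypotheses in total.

12

Fault-free: M0=0, M1=1, M2=0, M3=0, M4=0, M5=1, M6=0, M7=1, M8=0 → 0. Observed 1.
  M0: none of the 3 fault types match ✗
  M1: stuck-at-0, inverted output ✓; others ✗
  M2: stuck-at-1, inverted output ✓; others ✗
  M3: none of the 3 fault types match ✗
  M4: none of the 3 fault types match ✗
  M5: stuck-at-0, inverted output ✓; others ✗
  M6: stuck-at-1, inverted output ✓; others ✗
  M7: stuck-at-0, inverted output ✓; others ✗
  M8: stuck-at-1, inverted output ✓; others ✗
Consistent faults: {M1 stuck-at-0, M1 inverted output, M2 stuck-at-1, M2 inverted output, M5 stuck-at-0, M5 inverted output, M6 stuck-at-1, M6 inverted output, M7 stuck-at-0, M7 inverted output, M8 stuck-at-1, M8 inverted output} — 12 in all.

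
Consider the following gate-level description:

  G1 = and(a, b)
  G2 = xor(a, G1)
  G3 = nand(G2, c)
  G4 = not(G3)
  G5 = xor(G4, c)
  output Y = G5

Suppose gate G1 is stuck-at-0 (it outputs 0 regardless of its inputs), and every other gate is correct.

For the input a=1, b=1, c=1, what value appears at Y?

0

Propagate with G1 forced: G1=0 [stuck-at-0], G2=1, G3=0, G4=1, G5=0.
So Y = 0. (Without the fault it would be 1.)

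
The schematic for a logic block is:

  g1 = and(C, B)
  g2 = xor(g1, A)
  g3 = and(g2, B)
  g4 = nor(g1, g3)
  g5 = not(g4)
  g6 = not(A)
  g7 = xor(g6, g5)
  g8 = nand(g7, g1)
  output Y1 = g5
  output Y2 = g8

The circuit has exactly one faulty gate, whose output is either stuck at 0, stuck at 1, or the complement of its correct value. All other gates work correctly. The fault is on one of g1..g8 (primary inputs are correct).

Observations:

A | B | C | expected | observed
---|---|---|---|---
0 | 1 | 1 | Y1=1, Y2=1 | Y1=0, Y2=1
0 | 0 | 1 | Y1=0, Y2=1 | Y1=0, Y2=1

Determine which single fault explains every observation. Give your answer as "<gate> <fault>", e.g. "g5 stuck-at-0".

Fault-free values for test 1 (A=0, B=1, C=1): g1=1, g2=1, g3=1, g4=0, g5=1, g6=1, g7=0, g8=1, giving Y1=1, Y2=1. Observed Y1=0, Y2=1.
Test 1: faults giving observed Y1=0, Y2=1 are {g1 stuck-at-0, g1 inverted output}.
Test 2 (A=0, B=0, C=1): fault-free g1=0, g2=0, g3=0, g4=1, g5=0, g6=1, g7=1, g8=1 → Y1=0, Y2=1; observed Y1=0, Y2=1. Eliminates g1 inverted output.
Only g1 stuck-at-0 is consistent with every test.

g1 stuck-at-0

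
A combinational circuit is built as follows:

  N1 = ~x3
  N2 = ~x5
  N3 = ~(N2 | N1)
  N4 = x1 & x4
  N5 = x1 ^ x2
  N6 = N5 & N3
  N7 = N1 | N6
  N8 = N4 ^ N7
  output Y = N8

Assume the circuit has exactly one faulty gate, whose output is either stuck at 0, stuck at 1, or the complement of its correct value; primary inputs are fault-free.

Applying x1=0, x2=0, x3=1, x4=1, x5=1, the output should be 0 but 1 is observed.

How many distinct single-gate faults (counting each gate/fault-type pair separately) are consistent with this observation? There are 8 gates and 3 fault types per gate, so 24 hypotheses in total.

12

Fault-free: N1=0, N2=0, N3=1, N4=0, N5=0, N6=0, N7=0, N8=0 → 0. Observed 1.
  N1: stuck-at-1, inverted output ✓; others ✗
  N2: none of the 3 fault types match ✗
  N3: none of the 3 fault types match ✗
  N4: stuck-at-1, inverted output ✓; others ✗
  N5: stuck-at-1, inverted output ✓; others ✗
  N6: stuck-at-1, inverted output ✓; others ✗
  N7: stuck-at-1, inverted output ✓; others ✗
  N8: stuck-at-1, inverted output ✓; others ✗
Consistent faults: {N1 stuck-at-1, N1 inverted output, N4 stuck-at-1, N4 inverted output, N5 stuck-at-1, N5 inverted output, N6 stuck-at-1, N6 inverted output, N7 stuck-at-1, N7 inverted output, N8 stuck-at-1, N8 inverted output} — 12 in all.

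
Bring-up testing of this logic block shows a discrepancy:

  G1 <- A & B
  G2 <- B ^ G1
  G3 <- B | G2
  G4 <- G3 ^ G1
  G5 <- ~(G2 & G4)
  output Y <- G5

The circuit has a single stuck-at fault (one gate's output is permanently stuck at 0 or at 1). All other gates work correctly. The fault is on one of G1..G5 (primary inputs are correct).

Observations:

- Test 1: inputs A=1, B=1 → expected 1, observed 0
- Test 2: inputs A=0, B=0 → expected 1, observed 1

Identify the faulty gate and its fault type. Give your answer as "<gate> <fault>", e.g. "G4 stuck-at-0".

Fault-free values for test 1 (A=1, B=1): G1=1, G2=0, G3=1, G4=0, G5=1, giving Y=1. Observed 0.
Test 1: faults giving observed 0 are {G1 stuck-at-0, G5 stuck-at-0}.
Test 2 (A=0, B=0): fault-free G1=0, G2=0, G3=0, G4=0, G5=1 → 1; observed 1. Eliminates G5 stuck-at-0.
Only G1 stuck-at-0 is consistent with every test.

G1 stuck-at-0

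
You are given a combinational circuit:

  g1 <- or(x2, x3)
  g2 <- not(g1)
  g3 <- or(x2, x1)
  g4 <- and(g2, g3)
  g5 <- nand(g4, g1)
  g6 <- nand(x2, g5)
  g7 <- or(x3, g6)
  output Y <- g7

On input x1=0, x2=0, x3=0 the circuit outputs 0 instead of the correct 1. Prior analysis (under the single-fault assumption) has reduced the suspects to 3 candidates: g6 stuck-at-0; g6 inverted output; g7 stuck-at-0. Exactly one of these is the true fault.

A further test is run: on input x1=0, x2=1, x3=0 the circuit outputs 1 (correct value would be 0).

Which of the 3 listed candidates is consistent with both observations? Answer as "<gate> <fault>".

Evaluate each candidate on input x1=0, x2=1, x3=0:
  g6 stuck-at-0: g1=1, g2=0, g3=1, g4=0, g5=1, g6=0 [stuck-at-0], g7=0 → 0 — eliminated
  g6 inverted output: g1=1, g2=0, g3=1, g4=0, g5=1, g6=1 [inverted output], g7=1 → 1 — matches
  g7 stuck-at-0: g1=1, g2=0, g3=1, g4=0, g5=1, g6=0, g7=0 [stuck-at-0] → 0 — eliminated
Only g6 inverted output reproduces the observed 1.

g6 inverted output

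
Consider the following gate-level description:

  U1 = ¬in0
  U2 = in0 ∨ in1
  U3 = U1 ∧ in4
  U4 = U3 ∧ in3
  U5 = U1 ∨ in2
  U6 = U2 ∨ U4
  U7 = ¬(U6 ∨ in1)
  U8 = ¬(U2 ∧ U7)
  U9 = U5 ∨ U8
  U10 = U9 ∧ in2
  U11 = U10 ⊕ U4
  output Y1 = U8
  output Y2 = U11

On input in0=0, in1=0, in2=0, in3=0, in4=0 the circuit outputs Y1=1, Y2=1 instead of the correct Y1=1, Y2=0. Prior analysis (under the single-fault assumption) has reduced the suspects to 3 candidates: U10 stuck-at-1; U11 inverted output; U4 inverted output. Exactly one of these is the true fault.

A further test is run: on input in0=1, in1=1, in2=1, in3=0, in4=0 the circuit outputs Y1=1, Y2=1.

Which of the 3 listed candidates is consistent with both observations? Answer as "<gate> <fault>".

U10 stuck-at-1

Evaluate each candidate on input in0=1, in1=1, in2=1, in3=0, in4=0:
  U10 stuck-at-1: U1=0, U2=1, U3=0, U4=0, U5=1, U6=1, U7=0, U8=1, U9=1, U10=1 [stuck-at-1], U11=1 → Y1=1, Y2=1 — matches
  U11 inverted output: U1=0, U2=1, U3=0, U4=0, U5=1, U6=1, U7=0, U8=1, U9=1, U10=1, U11=0 [inverted output] → Y1=1, Y2=0 — eliminated
  U4 inverted output: U1=0, U2=1, U3=0, U4=1 [inverted output], U5=1, U6=1, U7=0, U8=1, U9=1, U10=1, U11=0 → Y1=1, Y2=0 — eliminated
Only U10 stuck-at-1 reproduces the observed Y1=1, Y2=1.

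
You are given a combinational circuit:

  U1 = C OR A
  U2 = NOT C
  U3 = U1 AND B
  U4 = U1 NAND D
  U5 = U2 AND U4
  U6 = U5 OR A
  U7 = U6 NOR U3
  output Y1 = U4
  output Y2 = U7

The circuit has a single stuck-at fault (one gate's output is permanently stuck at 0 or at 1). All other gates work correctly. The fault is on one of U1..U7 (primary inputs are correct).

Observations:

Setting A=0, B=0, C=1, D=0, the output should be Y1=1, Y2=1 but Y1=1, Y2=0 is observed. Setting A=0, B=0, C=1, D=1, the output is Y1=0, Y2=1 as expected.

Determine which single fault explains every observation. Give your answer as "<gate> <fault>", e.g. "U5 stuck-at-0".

Fault-free values for test 1 (A=0, B=0, C=1, D=0): U1=1, U2=0, U3=0, U4=1, U5=0, U6=0, U7=1, giving Y1=1, Y2=1. Observed Y1=1, Y2=0.
Test 1: faults giving observed Y1=1, Y2=0 are {U2 stuck-at-1, U3 stuck-at-1, U5 stuck-at-1, U6 stuck-at-1, U7 stuck-at-0}.
Test 2 (A=0, B=0, C=1, D=1): fault-free U1=1, U2=0, U3=0, U4=0, U5=0, U6=0, U7=1 → Y1=0, Y2=1; observed Y1=0, Y2=1. Eliminates U3 stuck-at-1, U5 stuck-at-1, U6 stuck-at-1, U7 stuck-at-0.
Only U2 stuck-at-1 is consistent with every test.

U2 stuck-at-1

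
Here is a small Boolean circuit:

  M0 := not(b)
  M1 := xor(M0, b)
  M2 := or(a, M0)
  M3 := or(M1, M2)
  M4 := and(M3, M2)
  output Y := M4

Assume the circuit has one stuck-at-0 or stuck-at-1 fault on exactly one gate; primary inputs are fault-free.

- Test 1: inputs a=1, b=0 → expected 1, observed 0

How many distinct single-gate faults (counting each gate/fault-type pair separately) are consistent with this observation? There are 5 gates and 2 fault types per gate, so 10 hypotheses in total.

Fault-free: M0=1, M1=1, M2=1, M3=1, M4=1 → 1. Observed 0.
  M0 stuck-at-0: output 1 ✗
  M0 stuck-at-1: output 1 ✗
  M1 stuck-at-0: output 1 ✗
  M1 stuck-at-1: output 1 ✗
  M2 stuck-at-0: output 0 ✓
  M2 stuck-at-1: output 1 ✗
  M3 stuck-at-0: output 0 ✓
  M3 stuck-at-1: output 1 ✗
  M4 stuck-at-0: output 0 ✓
  M4 stuck-at-1: output 1 ✗
Consistent faults: {M2 stuck-at-0, M3 stuck-at-0, M4 stuck-at-0} — 3 in all.

3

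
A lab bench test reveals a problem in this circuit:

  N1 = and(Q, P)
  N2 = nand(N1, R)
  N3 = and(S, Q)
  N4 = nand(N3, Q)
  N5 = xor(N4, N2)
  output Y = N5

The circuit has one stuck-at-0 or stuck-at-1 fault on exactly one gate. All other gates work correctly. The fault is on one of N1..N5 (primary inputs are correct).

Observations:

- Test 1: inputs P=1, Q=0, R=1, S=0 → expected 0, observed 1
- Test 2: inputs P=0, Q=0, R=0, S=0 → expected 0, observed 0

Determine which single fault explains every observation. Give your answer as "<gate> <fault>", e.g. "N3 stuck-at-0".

N1 stuck-at-1

Fault-free values for test 1 (P=1, Q=0, R=1, S=0): N1=0, N2=1, N3=0, N4=1, N5=0, giving Y=0. Observed 1.
Test 1: faults giving observed 1 are {N1 stuck-at-1, N2 stuck-at-0, N4 stuck-at-0, N5 stuck-at-1}.
Test 2 (P=0, Q=0, R=0, S=0): fault-free N1=0, N2=1, N3=0, N4=1, N5=0 → 0; observed 0. Eliminates N2 stuck-at-0, N4 stuck-at-0, N5 stuck-at-1.
Only N1 stuck-at-1 is consistent with every test.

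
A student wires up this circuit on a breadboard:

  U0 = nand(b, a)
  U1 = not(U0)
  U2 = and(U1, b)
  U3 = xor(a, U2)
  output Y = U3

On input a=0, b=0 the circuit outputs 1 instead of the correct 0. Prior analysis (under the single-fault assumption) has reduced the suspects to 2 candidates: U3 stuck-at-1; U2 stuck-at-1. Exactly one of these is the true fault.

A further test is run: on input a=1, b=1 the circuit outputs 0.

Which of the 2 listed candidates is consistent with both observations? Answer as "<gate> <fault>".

Evaluate each candidate on input a=1, b=1:
  U3 stuck-at-1: U0=0, U1=1, U2=1, U3=1 [stuck-at-1] → 1 — eliminated
  U2 stuck-at-1: U0=0, U1=1, U2=1 [stuck-at-1], U3=0 → 0 — matches
Only U2 stuck-at-1 reproduces the observed 0.

U2 stuck-at-1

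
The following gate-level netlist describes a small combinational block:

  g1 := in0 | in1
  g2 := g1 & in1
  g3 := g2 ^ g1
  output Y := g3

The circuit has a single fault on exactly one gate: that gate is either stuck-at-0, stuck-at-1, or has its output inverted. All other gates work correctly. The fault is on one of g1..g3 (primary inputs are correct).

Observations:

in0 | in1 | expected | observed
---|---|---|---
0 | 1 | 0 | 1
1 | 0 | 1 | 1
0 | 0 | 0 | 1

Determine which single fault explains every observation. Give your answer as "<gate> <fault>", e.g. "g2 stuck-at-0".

g3 stuck-at-1

Fault-free values for test 1 (in0=0, in1=1): g1=1, g2=1, g3=0, giving Y=0. Observed 1.
Test 1: faults giving observed 1 are {g2 stuck-at-0, g2 inverted output, g3 stuck-at-1, g3 inverted output}.
Test 2 (in0=1, in1=0): fault-free g1=1, g2=0, g3=1 → 1; observed 1. Eliminates g2 inverted output, g3 inverted output.
Test 3 (in0=0, in1=0): fault-free g1=0, g2=0, g3=0 → 0; observed 1. Eliminates g2 stuck-at-0.
Only g3 stuck-at-1 is consistent with every test.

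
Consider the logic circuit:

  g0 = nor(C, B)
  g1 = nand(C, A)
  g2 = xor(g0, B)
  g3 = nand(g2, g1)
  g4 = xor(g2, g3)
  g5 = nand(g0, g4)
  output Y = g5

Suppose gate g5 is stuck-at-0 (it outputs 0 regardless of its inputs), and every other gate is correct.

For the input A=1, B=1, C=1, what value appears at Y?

Propagate with g5 forced: g0=0, g1=0, g2=1, g3=1, g4=0, g5=0 [stuck-at-0].
So Y = 0. (Without the fault it would be 1.)

0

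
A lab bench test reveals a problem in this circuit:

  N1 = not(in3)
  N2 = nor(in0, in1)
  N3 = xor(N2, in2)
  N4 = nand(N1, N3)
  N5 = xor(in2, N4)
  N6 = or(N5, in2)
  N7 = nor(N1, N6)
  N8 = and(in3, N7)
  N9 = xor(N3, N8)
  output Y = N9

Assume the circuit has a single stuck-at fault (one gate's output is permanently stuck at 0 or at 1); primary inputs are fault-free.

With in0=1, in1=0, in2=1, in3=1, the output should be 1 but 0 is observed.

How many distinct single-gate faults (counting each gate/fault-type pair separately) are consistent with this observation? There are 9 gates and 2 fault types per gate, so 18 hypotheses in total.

Fault-free: N1=0, N2=0, N3=1, N4=1, N5=0, N6=1, N7=0, N8=0, N9=1 → 1. Observed 0.
  N1: none of the 2 fault types match ✗
  N2: stuck-at-1 ✓; others ✗
  N3: stuck-at-0 ✓; others ✗
  N4: none of the 2 fault types match ✗
  N5: none of the 2 fault types match ✗
  N6: stuck-at-0 ✓; others ✗
  N7: stuck-at-1 ✓; others ✗
  N8: stuck-at-1 ✓; others ✗
  N9: stuck-at-0 ✓; others ✗
Consistent faults: {N2 stuck-at-1, N3 stuck-at-0, N6 stuck-at-0, N7 stuck-at-1, N8 stuck-at-1, N9 stuck-at-0} — 6 in all.

6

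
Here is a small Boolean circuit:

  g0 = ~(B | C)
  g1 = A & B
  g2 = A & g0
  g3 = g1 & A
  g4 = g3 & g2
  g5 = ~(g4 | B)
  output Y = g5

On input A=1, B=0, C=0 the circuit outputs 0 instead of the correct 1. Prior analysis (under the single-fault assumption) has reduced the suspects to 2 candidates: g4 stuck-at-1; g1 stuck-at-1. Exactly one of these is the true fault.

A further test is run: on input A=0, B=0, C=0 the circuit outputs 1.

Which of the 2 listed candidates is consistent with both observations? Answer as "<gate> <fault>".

Evaluate each candidate on input A=0, B=0, C=0:
  g4 stuck-at-1: g0=1, g1=0, g2=0, g3=0, g4=1 [stuck-at-1], g5=0 → 0 — eliminated
  g1 stuck-at-1: g0=1, g1=1 [stuck-at-1], g2=0, g3=0, g4=0, g5=1 → 1 — matches
Only g1 stuck-at-1 reproduces the observed 1.

g1 stuck-at-1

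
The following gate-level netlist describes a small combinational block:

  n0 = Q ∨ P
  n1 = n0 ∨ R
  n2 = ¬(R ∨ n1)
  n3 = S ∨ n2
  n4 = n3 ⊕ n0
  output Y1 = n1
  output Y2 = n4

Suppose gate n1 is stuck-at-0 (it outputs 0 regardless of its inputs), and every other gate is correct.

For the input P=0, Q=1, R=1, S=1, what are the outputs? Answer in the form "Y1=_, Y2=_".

Propagate with n1 forced: n0=1, n1=0 [stuck-at-0], n2=0, n3=1, n4=0.
So the outputs are Y1=0, Y2=0. (Without the fault they would be Y1=1, Y2=0.)

Y1=0, Y2=0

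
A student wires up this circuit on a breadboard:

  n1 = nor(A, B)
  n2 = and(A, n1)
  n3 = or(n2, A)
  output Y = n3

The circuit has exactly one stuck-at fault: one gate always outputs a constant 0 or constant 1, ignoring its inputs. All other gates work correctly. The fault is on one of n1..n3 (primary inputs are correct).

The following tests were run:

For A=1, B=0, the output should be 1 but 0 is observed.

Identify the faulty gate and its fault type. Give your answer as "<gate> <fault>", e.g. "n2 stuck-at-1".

Fault-free values for test 1 (A=1, B=0): n1=0, n2=0, n3=1, giving Y=1. Observed 0.
Test 1: faults giving observed 0 are {n3 stuck-at-0}.
Only n3 stuck-at-0 is consistent with every test.

n3 stuck-at-0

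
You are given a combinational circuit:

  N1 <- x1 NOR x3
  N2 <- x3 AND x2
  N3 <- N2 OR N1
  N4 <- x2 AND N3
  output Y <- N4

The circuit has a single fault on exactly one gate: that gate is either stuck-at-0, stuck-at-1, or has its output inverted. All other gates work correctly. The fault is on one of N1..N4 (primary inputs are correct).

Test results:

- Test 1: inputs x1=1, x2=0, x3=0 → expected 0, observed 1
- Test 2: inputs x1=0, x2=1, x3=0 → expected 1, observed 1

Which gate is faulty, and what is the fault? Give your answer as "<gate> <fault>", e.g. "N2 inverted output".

N4 stuck-at-1

Fault-free values for test 1 (x1=1, x2=0, x3=0): N1=0, N2=0, N3=0, N4=0, giving Y=0. Observed 1.
Test 1: faults giving observed 1 are {N4 stuck-at-1, N4 inverted output}.
Test 2 (x1=0, x2=1, x3=0): fault-free N1=1, N2=0, N3=1, N4=1 → 1; observed 1. Eliminates N4 inverted output.
Only N4 stuck-at-1 is consistent with every test.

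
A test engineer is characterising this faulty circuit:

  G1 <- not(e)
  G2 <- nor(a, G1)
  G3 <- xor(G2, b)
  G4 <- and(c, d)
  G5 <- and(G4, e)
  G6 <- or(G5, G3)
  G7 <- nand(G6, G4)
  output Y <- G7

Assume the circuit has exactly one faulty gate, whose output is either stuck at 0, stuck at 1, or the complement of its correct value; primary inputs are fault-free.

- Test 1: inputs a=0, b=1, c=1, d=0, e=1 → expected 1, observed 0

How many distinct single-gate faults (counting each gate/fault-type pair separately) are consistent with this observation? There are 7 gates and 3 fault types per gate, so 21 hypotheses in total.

4

Fault-free: G1=0, G2=1, G3=0, G4=0, G5=0, G6=0, G7=1 → 1. Observed 0.
  G1: none of the 3 fault types match ✗
  G2: none of the 3 fault types match ✗
  G3: none of the 3 fault types match ✗
  G4: stuck-at-1, inverted output ✓; others ✗
  G5: none of the 3 fault types match ✗
  G6: none of the 3 fault types match ✗
  G7: stuck-at-0, inverted output ✓; others ✗
Consistent faults: {G4 stuck-at-1, G4 inverted output, G7 stuck-at-0, G7 inverted output} — 4 in all.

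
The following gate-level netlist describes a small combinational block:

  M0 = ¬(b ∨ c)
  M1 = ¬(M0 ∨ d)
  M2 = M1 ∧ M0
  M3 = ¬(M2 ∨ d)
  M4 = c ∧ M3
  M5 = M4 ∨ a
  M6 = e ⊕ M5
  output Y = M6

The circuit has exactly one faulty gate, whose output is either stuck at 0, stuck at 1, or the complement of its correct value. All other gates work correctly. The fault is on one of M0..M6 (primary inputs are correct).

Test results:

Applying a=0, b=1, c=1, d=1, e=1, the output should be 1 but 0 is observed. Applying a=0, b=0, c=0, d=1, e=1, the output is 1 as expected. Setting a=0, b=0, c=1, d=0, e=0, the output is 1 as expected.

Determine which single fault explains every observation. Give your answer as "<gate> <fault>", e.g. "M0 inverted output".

Fault-free values for test 1 (a=0, b=1, c=1, d=1, e=1): M0=0, M1=0, M2=0, M3=0, M4=0, M5=0, M6=1, giving Y=1. Observed 0.
Test 1: faults giving observed 0 are {M3 stuck-at-1, M3 inverted output, M4 stuck-at-1, M4 inverted output, M5 stuck-at-1, M5 inverted output, M6 stuck-at-0, M6 inverted output}.
Test 2 (a=0, b=0, c=0, d=1, e=1): fault-free M0=1, M1=0, M2=0, M3=0, M4=0, M5=0, M6=1 → 1; observed 1. Eliminates M4 stuck-at-1, M4 inverted output, M5 stuck-at-1, M5 inverted output, M6 stuck-at-0, M6 inverted output.
Test 3 (a=0, b=0, c=1, d=0, e=0): fault-free M0=0, M1=1, M2=0, M3=1, M4=1, M5=1, M6=1 → 1; observed 1. Eliminates M3 inverted output.
Only M3 stuck-at-1 is consistent with every test.

M3 stuck-at-1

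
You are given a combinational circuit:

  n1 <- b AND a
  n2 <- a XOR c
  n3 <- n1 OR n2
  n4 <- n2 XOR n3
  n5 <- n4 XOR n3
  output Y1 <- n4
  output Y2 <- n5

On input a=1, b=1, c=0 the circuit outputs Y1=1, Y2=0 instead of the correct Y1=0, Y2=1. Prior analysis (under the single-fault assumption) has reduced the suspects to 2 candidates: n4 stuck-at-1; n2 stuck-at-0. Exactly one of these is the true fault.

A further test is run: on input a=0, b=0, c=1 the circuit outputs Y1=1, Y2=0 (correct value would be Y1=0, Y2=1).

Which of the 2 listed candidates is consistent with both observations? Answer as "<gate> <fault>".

n4 stuck-at-1

Evaluate each candidate on input a=0, b=0, c=1:
  n4 stuck-at-1: n1=0, n2=1, n3=1, n4=1 [stuck-at-1], n5=0 → Y1=1, Y2=0 — matches
  n2 stuck-at-0: n1=0, n2=0 [stuck-at-0], n3=0, n4=0, n5=0 → Y1=0, Y2=0 — eliminated
Only n4 stuck-at-1 reproduces the observed Y1=1, Y2=0.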